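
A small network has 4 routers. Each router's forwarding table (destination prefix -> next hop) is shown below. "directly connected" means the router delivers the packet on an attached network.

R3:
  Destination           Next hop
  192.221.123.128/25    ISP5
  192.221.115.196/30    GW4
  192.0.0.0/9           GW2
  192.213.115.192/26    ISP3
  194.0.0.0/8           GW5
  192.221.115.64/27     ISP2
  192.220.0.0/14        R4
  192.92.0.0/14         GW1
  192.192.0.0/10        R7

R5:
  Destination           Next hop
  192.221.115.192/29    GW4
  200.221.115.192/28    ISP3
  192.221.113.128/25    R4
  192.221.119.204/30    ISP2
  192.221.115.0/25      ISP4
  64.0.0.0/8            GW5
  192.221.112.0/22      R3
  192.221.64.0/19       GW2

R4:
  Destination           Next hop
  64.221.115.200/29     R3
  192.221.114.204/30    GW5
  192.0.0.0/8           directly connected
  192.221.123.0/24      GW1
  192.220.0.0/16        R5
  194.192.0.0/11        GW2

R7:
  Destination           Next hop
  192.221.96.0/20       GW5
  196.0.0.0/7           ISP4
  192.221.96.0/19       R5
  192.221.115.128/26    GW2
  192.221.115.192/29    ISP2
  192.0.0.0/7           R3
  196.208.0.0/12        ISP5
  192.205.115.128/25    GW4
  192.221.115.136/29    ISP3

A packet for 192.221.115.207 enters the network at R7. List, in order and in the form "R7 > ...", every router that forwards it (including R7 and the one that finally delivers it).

R7 > R5 > R3 > R4

At R7: longest match for 192.221.115.207 is 192.221.96.0/19 -> R5
At R5: longest match for 192.221.115.207 is 192.221.112.0/22 -> R3
At R3: longest match for 192.221.115.207 is 192.220.0.0/14 -> R4
At R4: longest match for 192.221.115.207 is 192.0.0.0/8 -> directly connected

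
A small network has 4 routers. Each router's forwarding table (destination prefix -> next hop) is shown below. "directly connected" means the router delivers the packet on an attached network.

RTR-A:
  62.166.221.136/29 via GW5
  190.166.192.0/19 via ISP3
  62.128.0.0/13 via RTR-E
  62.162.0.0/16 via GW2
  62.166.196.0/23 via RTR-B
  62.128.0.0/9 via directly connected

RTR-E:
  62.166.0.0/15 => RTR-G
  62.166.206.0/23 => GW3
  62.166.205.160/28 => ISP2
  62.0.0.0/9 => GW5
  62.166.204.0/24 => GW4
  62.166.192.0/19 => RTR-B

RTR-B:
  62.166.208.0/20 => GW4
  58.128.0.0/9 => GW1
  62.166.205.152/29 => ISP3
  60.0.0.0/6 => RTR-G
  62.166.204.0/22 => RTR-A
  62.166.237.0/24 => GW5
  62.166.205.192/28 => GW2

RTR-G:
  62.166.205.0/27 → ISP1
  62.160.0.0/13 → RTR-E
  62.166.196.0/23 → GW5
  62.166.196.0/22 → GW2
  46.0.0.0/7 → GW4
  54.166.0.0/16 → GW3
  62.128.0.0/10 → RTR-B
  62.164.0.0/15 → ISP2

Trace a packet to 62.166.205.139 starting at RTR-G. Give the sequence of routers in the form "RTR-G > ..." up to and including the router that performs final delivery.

RTR-G > RTR-E > RTR-B > RTR-A

At RTR-G: longest match for 62.166.205.139 is 62.160.0.0/13 -> RTR-E
At RTR-E: longest match for 62.166.205.139 is 62.166.192.0/19 -> RTR-B
At RTR-B: longest match for 62.166.205.139 is 62.166.204.0/22 -> RTR-A
At RTR-A: longest match for 62.166.205.139 is 62.128.0.0/9 -> directly connected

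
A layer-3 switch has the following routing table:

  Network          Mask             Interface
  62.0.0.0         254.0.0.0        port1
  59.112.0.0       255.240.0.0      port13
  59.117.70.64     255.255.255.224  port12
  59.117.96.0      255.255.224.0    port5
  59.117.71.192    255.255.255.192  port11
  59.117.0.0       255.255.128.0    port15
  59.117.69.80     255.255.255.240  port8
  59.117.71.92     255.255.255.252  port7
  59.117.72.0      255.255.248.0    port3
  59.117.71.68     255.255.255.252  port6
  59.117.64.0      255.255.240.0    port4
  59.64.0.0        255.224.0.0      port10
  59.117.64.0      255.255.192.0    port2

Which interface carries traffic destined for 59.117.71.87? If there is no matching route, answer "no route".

port4

Routes whose prefix contains 59.117.71.87:
  59.112.0.0/12 (59.112.0.0 - 59.127.255.255) -> port13
  59.117.0.0/17 (59.117.0.0 - 59.117.127.255) -> port15
  59.117.64.0/18 (59.117.64.0 - 59.117.127.255) -> port2
  59.117.64.0/20 (59.117.64.0 - 59.117.79.255) -> port4
More-specific entries that do NOT match:
  59.117.71.92/30 (59.117.71.92 - 59.117.71.95) does not contain 59.117.71.87
  59.117.71.68/30 (59.117.71.68 - 59.117.71.71) does not contain 59.117.71.87
  59.117.69.80/28 (59.117.69.80 - 59.117.69.95) does not contain 59.117.71.87
  59.117.70.64/27 (59.117.70.64 - 59.117.70.95) does not contain 59.117.71.87
  59.117.71.192/26 (59.117.71.192 - 59.117.71.255) does not contain 59.117.71.87
  59.117.72.0/21 (59.117.72.0 - 59.117.79.255) does not contain 59.117.71.87
Longest matching prefix is /20 -> interface port4.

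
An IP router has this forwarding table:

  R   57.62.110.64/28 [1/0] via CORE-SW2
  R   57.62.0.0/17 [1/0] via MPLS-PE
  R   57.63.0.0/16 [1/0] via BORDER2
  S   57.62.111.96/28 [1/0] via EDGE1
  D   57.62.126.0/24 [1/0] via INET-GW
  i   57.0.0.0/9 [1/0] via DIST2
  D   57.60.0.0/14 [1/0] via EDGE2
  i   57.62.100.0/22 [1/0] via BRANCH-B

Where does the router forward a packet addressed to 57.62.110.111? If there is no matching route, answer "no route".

MPLS-PE

Routes whose prefix contains 57.62.110.111:
  57.0.0.0/9 (57.0.0.0 - 57.127.255.255) -> DIST2
  57.60.0.0/14 (57.60.0.0 - 57.63.255.255) -> EDGE2
  57.62.0.0/17 (57.62.0.0 - 57.62.127.255) -> MPLS-PE
More-specific entries that do NOT match:
  57.62.110.64/28 (57.62.110.64 - 57.62.110.79) does not contain 57.62.110.111
  57.62.111.96/28 (57.62.111.96 - 57.62.111.111) does not contain 57.62.110.111
  57.62.126.0/24 (57.62.126.0 - 57.62.126.255) does not contain 57.62.110.111
  57.62.100.0/22 (57.62.100.0 - 57.62.103.255) does not contain 57.62.110.111
Longest matching prefix is /17 -> next hop MPLS-PE.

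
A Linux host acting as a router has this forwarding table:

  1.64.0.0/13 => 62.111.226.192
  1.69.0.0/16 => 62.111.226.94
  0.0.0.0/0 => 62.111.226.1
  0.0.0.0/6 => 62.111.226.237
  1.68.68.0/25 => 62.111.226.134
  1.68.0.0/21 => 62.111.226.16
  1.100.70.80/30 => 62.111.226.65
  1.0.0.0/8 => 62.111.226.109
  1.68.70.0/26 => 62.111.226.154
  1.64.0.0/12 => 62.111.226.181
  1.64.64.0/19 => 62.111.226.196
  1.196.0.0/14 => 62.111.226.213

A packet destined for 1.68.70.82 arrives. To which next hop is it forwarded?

Routes whose prefix contains 1.68.70.82:
  0.0.0.0/0 (default, matches everything) -> 62.111.226.1
  0.0.0.0/6 (0.0.0.0 - 3.255.255.255) -> 62.111.226.237
  1.0.0.0/8 (1.0.0.0 - 1.255.255.255) -> 62.111.226.109
  1.64.0.0/12 (1.64.0.0 - 1.79.255.255) -> 62.111.226.181
  1.64.0.0/13 (1.64.0.0 - 1.71.255.255) -> 62.111.226.192
More-specific entries that do NOT match:
  1.100.70.80/30 (1.100.70.80 - 1.100.70.83) does not contain 1.68.70.82
  1.68.70.0/26 (1.68.70.0 - 1.68.70.63) does not contain 1.68.70.82
  1.68.68.0/25 (1.68.68.0 - 1.68.68.127) does not contain 1.68.70.82
  1.68.0.0/21 (1.68.0.0 - 1.68.7.255) does not contain 1.68.70.82
  1.64.64.0/19 (1.64.64.0 - 1.64.95.255) does not contain 1.68.70.82
  1.69.0.0/16 (1.69.0.0 - 1.69.255.255) does not contain 1.68.70.82
  1.196.0.0/14 (1.196.0.0 - 1.199.255.255) does not contain 1.68.70.82
Longest matching prefix is /13 -> next hop 62.111.226.192.

62.111.226.192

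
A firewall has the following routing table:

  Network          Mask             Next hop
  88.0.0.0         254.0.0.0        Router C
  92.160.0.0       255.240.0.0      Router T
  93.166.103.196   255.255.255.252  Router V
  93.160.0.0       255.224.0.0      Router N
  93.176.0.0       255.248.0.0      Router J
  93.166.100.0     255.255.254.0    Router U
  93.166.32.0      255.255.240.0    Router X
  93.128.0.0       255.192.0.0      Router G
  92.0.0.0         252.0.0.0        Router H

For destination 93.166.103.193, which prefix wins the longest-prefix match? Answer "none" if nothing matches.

93.160.0.0/11

Entries matching 93.166.103.193:
  92.0.0.0/6 (92.0.0.0 - 95.255.255.255)
  93.128.0.0/10 (93.128.0.0 - 93.191.255.255)
  93.160.0.0/11 (93.160.0.0 - 93.191.255.255)
Most specific is 93.160.0.0/11.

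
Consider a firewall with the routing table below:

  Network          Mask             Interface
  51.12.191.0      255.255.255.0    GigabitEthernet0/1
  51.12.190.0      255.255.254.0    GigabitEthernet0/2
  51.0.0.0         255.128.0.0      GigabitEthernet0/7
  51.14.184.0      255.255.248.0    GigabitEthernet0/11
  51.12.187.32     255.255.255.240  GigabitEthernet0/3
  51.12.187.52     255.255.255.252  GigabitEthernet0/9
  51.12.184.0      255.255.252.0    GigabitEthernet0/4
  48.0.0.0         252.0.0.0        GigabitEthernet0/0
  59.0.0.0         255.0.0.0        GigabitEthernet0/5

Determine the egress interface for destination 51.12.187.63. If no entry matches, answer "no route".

GigabitEthernet0/4

Routes whose prefix contains 51.12.187.63:
  48.0.0.0/6 (48.0.0.0 - 51.255.255.255) -> GigabitEthernet0/0
  51.0.0.0/9 (51.0.0.0 - 51.127.255.255) -> GigabitEthernet0/7
  51.12.184.0/22 (51.12.184.0 - 51.12.187.255) -> GigabitEthernet0/4
More-specific entries that do NOT match:
  51.12.187.52/30 (51.12.187.52 - 51.12.187.55) does not contain 51.12.187.63
  51.12.187.32/28 (51.12.187.32 - 51.12.187.47) does not contain 51.12.187.63
  51.12.191.0/24 (51.12.191.0 - 51.12.191.255) does not contain 51.12.187.63
  51.12.190.0/23 (51.12.190.0 - 51.12.191.255) does not contain 51.12.187.63
Longest matching prefix is /22 -> interface GigabitEthernet0/4.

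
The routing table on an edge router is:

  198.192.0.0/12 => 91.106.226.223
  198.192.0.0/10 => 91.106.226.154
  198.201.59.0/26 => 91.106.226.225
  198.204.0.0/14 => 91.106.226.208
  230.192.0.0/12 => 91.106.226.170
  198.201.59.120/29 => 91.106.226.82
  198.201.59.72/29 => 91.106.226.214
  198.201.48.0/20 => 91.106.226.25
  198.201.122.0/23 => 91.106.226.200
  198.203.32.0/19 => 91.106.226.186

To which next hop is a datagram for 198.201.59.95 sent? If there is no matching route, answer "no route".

91.106.226.25

Routes whose prefix contains 198.201.59.95:
  198.192.0.0/10 (198.192.0.0 - 198.255.255.255) -> 91.106.226.154
  198.192.0.0/12 (198.192.0.0 - 198.207.255.255) -> 91.106.226.223
  198.201.48.0/20 (198.201.48.0 - 198.201.63.255) -> 91.106.226.25
More-specific entries that do NOT match:
  198.201.59.120/29 (198.201.59.120 - 198.201.59.127) does not contain 198.201.59.95
  198.201.59.72/29 (198.201.59.72 - 198.201.59.79) does not contain 198.201.59.95
  198.201.59.0/26 (198.201.59.0 - 198.201.59.63) does not contain 198.201.59.95
  198.201.122.0/23 (198.201.122.0 - 198.201.123.255) does not contain 198.201.59.95
Longest matching prefix is /20 -> next hop 91.106.226.25.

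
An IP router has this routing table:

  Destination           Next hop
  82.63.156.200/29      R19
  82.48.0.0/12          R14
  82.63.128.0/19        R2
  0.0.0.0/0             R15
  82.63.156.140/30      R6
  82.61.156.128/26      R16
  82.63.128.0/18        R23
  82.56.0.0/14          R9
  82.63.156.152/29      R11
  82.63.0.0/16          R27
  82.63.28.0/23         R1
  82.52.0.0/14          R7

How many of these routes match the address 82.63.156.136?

Prefixes containing 82.63.156.136:
  0.0.0.0/0 (default, matches everything)
  82.48.0.0/12 (82.48.0.0 - 82.63.255.255)
  82.63.0.0/16 (82.63.0.0 - 82.63.255.255)
  82.63.128.0/18 (82.63.128.0 - 82.63.191.255)
  82.63.128.0/19 (82.63.128.0 - 82.63.159.255)
Total matching entries: 5.

5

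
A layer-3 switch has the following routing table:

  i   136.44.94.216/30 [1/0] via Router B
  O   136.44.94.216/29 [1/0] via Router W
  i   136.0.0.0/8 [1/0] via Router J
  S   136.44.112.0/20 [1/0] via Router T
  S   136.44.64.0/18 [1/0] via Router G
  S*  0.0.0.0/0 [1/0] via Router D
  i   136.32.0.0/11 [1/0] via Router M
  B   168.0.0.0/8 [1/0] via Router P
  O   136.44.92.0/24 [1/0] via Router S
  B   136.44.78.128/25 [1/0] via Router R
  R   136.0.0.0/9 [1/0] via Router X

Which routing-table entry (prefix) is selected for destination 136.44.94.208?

Entries matching 136.44.94.208:
  0.0.0.0/0 (default, matches everything)
  136.0.0.0/8 (136.0.0.0 - 136.255.255.255)
  136.0.0.0/9 (136.0.0.0 - 136.127.255.255)
  136.32.0.0/11 (136.32.0.0 - 136.63.255.255)
  136.44.64.0/18 (136.44.64.0 - 136.44.127.255)
Most specific is 136.44.64.0/18.

136.44.64.0/18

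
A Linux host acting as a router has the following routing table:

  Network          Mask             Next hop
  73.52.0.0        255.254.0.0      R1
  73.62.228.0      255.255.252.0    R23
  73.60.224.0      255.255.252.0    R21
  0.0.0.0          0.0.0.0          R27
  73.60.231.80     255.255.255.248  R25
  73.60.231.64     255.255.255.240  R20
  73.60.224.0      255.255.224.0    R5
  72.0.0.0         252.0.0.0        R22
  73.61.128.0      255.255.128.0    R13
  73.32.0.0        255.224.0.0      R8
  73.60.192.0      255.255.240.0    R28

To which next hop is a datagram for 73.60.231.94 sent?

R5

Routes whose prefix contains 73.60.231.94:
  0.0.0.0/0 (default, matches everything) -> R27
  72.0.0.0/6 (72.0.0.0 - 75.255.255.255) -> R22
  73.32.0.0/11 (73.32.0.0 - 73.63.255.255) -> R8
  73.60.224.0/19 (73.60.224.0 - 73.60.255.255) -> R5
More-specific entries that do NOT match:
  73.60.231.80/29 (73.60.231.80 - 73.60.231.87) does not contain 73.60.231.94
  73.60.231.64/28 (73.60.231.64 - 73.60.231.79) does not contain 73.60.231.94
  73.62.228.0/22 (73.62.228.0 - 73.62.231.255) does not contain 73.60.231.94
  73.60.224.0/22 (73.60.224.0 - 73.60.227.255) does not contain 73.60.231.94
  73.60.192.0/20 (73.60.192.0 - 73.60.207.255) does not contain 73.60.231.94
Longest matching prefix is /19 -> next hop R5.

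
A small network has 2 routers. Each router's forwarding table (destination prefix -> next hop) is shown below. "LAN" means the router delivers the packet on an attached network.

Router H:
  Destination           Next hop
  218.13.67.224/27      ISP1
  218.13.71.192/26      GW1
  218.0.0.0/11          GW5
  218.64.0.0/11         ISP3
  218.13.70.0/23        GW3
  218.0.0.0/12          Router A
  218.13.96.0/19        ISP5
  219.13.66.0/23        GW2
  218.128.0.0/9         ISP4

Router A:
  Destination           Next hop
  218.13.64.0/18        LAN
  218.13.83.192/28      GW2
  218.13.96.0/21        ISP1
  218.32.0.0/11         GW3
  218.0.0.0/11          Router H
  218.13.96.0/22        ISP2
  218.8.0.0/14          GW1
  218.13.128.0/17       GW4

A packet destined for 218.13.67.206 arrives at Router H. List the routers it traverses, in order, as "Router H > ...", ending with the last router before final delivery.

At Router H: longest match for 218.13.67.206 is 218.0.0.0/12 -> Router A
At Router A: longest match for 218.13.67.206 is 218.13.64.0/18 -> LAN

Router H > Router A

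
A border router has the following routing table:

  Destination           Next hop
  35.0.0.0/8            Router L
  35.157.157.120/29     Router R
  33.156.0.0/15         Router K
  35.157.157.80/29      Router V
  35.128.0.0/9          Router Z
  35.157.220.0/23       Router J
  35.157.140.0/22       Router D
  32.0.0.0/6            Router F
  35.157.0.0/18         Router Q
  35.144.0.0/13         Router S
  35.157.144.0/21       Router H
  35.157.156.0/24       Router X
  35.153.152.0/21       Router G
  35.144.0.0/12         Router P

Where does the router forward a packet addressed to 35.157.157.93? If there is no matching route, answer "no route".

Router P

Routes whose prefix contains 35.157.157.93:
  32.0.0.0/6 (32.0.0.0 - 35.255.255.255) -> Router F
  35.0.0.0/8 (35.0.0.0 - 35.255.255.255) -> Router L
  35.128.0.0/9 (35.128.0.0 - 35.255.255.255) -> Router Z
  35.144.0.0/12 (35.144.0.0 - 35.159.255.255) -> Router P
More-specific entries that do NOT match:
  35.157.157.120/29 (35.157.157.120 - 35.157.157.127) does not contain 35.157.157.93
  35.157.157.80/29 (35.157.157.80 - 35.157.157.87) does not contain 35.157.157.93
  35.157.156.0/24 (35.157.156.0 - 35.157.156.255) does not contain 35.157.157.93
  35.157.220.0/23 (35.157.220.0 - 35.157.221.255) does not contain 35.157.157.93
  35.157.140.0/22 (35.157.140.0 - 35.157.143.255) does not contain 35.157.157.93
  35.157.144.0/21 (35.157.144.0 - 35.157.151.255) does not contain 35.157.157.93
  35.153.152.0/21 (35.153.152.0 - 35.153.159.255) does not contain 35.157.157.93
  35.157.0.0/18 (35.157.0.0 - 35.157.63.255) does not contain 35.157.157.93
  33.156.0.0/15 (33.156.0.0 - 33.157.255.255) does not contain 35.157.157.93
  35.144.0.0/13 (35.144.0.0 - 35.151.255.255) does not contain 35.157.157.93
Longest matching prefix is /12 -> next hop Router P.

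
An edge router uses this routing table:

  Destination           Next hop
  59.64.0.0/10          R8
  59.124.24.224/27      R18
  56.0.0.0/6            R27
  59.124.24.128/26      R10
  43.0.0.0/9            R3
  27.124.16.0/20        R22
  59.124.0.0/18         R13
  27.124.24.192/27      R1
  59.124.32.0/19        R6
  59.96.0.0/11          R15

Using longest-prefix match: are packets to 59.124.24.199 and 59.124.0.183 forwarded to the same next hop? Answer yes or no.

59.124.24.199: longest match 59.124.0.0/18 -> R13
59.124.0.183: longest match 59.124.0.0/18 -> R13

yes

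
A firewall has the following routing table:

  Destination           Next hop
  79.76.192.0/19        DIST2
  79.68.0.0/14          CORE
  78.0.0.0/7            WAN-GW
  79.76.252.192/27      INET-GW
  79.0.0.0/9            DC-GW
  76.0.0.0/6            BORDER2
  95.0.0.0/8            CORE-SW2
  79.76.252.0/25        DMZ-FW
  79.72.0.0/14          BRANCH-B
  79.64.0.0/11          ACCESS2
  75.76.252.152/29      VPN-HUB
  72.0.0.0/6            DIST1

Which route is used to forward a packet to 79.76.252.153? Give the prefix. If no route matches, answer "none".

79.64.0.0/11

Entries matching 79.76.252.153:
  76.0.0.0/6 (76.0.0.0 - 79.255.255.255)
  78.0.0.0/7 (78.0.0.0 - 79.255.255.255)
  79.0.0.0/9 (79.0.0.0 - 79.127.255.255)
  79.64.0.0/11 (79.64.0.0 - 79.95.255.255)
Most specific is 79.64.0.0/11.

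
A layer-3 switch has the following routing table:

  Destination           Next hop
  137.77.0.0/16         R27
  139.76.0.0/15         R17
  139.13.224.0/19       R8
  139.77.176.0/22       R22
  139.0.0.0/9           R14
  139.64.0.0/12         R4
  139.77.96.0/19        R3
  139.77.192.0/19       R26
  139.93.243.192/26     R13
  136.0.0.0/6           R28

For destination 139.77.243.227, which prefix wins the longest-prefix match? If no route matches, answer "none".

139.76.0.0/15

Entries matching 139.77.243.227:
  136.0.0.0/6 (136.0.0.0 - 139.255.255.255)
  139.0.0.0/9 (139.0.0.0 - 139.127.255.255)
  139.64.0.0/12 (139.64.0.0 - 139.79.255.255)
  139.76.0.0/15 (139.76.0.0 - 139.77.255.255)
Most specific is 139.76.0.0/15.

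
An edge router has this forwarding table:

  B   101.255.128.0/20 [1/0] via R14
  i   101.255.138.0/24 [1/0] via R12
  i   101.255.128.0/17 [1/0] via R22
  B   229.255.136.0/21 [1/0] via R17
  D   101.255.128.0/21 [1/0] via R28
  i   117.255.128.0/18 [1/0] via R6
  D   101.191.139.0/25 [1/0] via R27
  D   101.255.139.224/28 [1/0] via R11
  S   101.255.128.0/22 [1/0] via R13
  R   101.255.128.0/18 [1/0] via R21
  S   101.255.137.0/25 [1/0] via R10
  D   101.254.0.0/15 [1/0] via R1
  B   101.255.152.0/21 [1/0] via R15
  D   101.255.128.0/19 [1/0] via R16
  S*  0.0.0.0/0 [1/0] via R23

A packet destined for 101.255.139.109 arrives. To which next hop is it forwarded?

Routes whose prefix contains 101.255.139.109:
  0.0.0.0/0 (default, matches everything) -> R23
  101.254.0.0/15 (101.254.0.0 - 101.255.255.255) -> R1
  101.255.128.0/17 (101.255.128.0 - 101.255.255.255) -> R22
  101.255.128.0/18 (101.255.128.0 - 101.255.191.255) -> R21
  101.255.128.0/19 (101.255.128.0 - 101.255.159.255) -> R16
  101.255.128.0/20 (101.255.128.0 - 101.255.143.255) -> R14
More-specific entries that do NOT match:
  101.255.139.224/28 (101.255.139.224 - 101.255.139.239) does not contain 101.255.139.109
  101.191.139.0/25 (101.191.139.0 - 101.191.139.127) does not contain 101.255.139.109
  101.255.137.0/25 (101.255.137.0 - 101.255.137.127) does not contain 101.255.139.109
  101.255.138.0/24 (101.255.138.0 - 101.255.138.255) does not contain 101.255.139.109
  101.255.128.0/22 (101.255.128.0 - 101.255.131.255) does not contain 101.255.139.109
  229.255.136.0/21 (229.255.136.0 - 229.255.143.255) does not contain 101.255.139.109
  101.255.128.0/21 (101.255.128.0 - 101.255.135.255) does not contain 101.255.139.109
  101.255.152.0/21 (101.255.152.0 - 101.255.159.255) does not contain 101.255.139.109
Longest matching prefix is /20 -> next hop R14.

R14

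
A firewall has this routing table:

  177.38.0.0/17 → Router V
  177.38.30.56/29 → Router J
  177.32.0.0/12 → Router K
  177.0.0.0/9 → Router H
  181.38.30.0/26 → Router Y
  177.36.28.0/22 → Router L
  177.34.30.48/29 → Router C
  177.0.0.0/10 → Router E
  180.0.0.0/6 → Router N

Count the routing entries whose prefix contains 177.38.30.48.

4

Prefixes containing 177.38.30.48:
  177.0.0.0/9 (177.0.0.0 - 177.127.255.255)
  177.0.0.0/10 (177.0.0.0 - 177.63.255.255)
  177.32.0.0/12 (177.32.0.0 - 177.47.255.255)
  177.38.0.0/17 (177.38.0.0 - 177.38.127.255)
Total matching entries: 4.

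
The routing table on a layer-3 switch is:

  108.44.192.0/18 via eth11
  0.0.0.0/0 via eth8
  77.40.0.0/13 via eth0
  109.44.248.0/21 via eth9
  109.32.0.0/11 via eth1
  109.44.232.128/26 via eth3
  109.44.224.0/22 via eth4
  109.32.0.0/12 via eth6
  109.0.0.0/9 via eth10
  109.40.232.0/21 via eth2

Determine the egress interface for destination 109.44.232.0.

Routes whose prefix contains 109.44.232.0:
  0.0.0.0/0 (default, matches everything) -> eth8
  109.0.0.0/9 (109.0.0.0 - 109.127.255.255) -> eth10
  109.32.0.0/11 (109.32.0.0 - 109.63.255.255) -> eth1
  109.32.0.0/12 (109.32.0.0 - 109.47.255.255) -> eth6
More-specific entries that do NOT match:
  109.44.232.128/26 (109.44.232.128 - 109.44.232.191) does not contain 109.44.232.0
  109.44.224.0/22 (109.44.224.0 - 109.44.227.255) does not contain 109.44.232.0
  109.44.248.0/21 (109.44.248.0 - 109.44.255.255) does not contain 109.44.232.0
  109.40.232.0/21 (109.40.232.0 - 109.40.239.255) does not contain 109.44.232.0
  108.44.192.0/18 (108.44.192.0 - 108.44.255.255) does not contain 109.44.232.0
  77.40.0.0/13 (77.40.0.0 - 77.47.255.255) does not contain 109.44.232.0
Longest matching prefix is /12 -> interface eth6.

eth6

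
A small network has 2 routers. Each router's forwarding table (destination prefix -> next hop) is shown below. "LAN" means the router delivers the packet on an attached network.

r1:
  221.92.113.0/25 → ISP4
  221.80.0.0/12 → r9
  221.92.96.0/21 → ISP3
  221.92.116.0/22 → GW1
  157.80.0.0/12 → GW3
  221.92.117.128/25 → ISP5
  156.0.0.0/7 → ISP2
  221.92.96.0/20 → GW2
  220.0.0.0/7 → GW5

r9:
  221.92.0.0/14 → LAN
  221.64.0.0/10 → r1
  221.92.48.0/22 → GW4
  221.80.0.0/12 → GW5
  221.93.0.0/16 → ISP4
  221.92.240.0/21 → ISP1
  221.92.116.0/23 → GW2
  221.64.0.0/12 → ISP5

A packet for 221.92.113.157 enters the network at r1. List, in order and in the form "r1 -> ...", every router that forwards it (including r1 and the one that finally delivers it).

r1 -> r9

At r1: longest match for 221.92.113.157 is 221.80.0.0/12 -> r9
At r9: longest match for 221.92.113.157 is 221.92.0.0/14 -> LAN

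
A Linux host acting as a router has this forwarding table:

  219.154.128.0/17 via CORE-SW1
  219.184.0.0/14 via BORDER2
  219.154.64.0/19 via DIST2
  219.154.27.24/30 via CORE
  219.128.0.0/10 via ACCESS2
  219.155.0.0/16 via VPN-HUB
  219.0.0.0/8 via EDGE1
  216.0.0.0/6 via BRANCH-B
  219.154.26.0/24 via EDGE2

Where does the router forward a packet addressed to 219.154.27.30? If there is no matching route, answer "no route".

Routes whose prefix contains 219.154.27.30:
  216.0.0.0/6 (216.0.0.0 - 219.255.255.255) -> BRANCH-B
  219.0.0.0/8 (219.0.0.0 - 219.255.255.255) -> EDGE1
  219.128.0.0/10 (219.128.0.0 - 219.191.255.255) -> ACCESS2
More-specific entries that do NOT match:
  219.154.27.24/30 (219.154.27.24 - 219.154.27.27) does not contain 219.154.27.30
  219.154.26.0/24 (219.154.26.0 - 219.154.26.255) does not contain 219.154.27.30
  219.154.64.0/19 (219.154.64.0 - 219.154.95.255) does not contain 219.154.27.30
  219.154.128.0/17 (219.154.128.0 - 219.154.255.255) does not contain 219.154.27.30
  219.155.0.0/16 (219.155.0.0 - 219.155.255.255) does not contain 219.154.27.30
  219.184.0.0/14 (219.184.0.0 - 219.187.255.255) does not contain 219.154.27.30
Longest matching prefix is /10 -> next hop ACCESS2.

ACCESS2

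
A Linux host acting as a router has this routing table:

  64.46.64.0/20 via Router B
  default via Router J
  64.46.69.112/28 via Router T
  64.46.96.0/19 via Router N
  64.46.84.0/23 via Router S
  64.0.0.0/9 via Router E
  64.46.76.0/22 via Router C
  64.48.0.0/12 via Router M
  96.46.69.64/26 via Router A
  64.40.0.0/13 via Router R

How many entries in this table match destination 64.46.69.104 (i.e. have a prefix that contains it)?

Prefixes containing 64.46.69.104:
  0.0.0.0/0 (default, matches everything)
  64.0.0.0/9 (64.0.0.0 - 64.127.255.255)
  64.40.0.0/13 (64.40.0.0 - 64.47.255.255)
  64.46.64.0/20 (64.46.64.0 - 64.46.79.255)
Total matching entries: 4.

4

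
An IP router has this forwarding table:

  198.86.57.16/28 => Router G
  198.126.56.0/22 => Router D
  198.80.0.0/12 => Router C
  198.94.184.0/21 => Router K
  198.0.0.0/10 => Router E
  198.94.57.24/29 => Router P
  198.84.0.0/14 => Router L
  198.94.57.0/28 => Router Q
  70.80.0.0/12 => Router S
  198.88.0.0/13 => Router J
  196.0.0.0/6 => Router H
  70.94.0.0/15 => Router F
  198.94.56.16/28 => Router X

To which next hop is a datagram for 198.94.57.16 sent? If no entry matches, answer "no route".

Routes whose prefix contains 198.94.57.16:
  196.0.0.0/6 (196.0.0.0 - 199.255.255.255) -> Router H
  198.80.0.0/12 (198.80.0.0 - 198.95.255.255) -> Router C
  198.88.0.0/13 (198.88.0.0 - 198.95.255.255) -> Router J
More-specific entries that do NOT match:
  198.94.57.24/29 (198.94.57.24 - 198.94.57.31) does not contain 198.94.57.16
  198.86.57.16/28 (198.86.57.16 - 198.86.57.31) does not contain 198.94.57.16
  198.94.57.0/28 (198.94.57.0 - 198.94.57.15) does not contain 198.94.57.16
  198.94.56.16/28 (198.94.56.16 - 198.94.56.31) does not contain 198.94.57.16
  198.126.56.0/22 (198.126.56.0 - 198.126.59.255) does not contain 198.94.57.16
  198.94.184.0/21 (198.94.184.0 - 198.94.191.255) does not contain 198.94.57.16
  70.94.0.0/15 (70.94.0.0 - 70.95.255.255) does not contain 198.94.57.16
  198.84.0.0/14 (198.84.0.0 - 198.87.255.255) does not contain 198.94.57.16
Longest matching prefix is /13 -> next hop Router J.

Router J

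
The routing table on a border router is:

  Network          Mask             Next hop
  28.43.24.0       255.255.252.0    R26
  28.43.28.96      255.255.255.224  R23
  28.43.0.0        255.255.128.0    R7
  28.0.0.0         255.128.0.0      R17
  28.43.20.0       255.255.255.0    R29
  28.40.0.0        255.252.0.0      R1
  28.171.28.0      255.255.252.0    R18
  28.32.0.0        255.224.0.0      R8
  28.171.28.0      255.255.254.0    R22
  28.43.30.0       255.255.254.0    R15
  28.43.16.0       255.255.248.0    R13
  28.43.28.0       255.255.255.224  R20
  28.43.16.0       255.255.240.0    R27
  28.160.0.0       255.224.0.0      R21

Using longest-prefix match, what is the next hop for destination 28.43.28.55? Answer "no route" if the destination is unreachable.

R27

Routes whose prefix contains 28.43.28.55:
  28.0.0.0/9 (28.0.0.0 - 28.127.255.255) -> R17
  28.32.0.0/11 (28.32.0.0 - 28.63.255.255) -> R8
  28.40.0.0/14 (28.40.0.0 - 28.43.255.255) -> R1
  28.43.0.0/17 (28.43.0.0 - 28.43.127.255) -> R7
  28.43.16.0/20 (28.43.16.0 - 28.43.31.255) -> R27
More-specific entries that do NOT match:
  28.43.28.96/27 (28.43.28.96 - 28.43.28.127) does not contain 28.43.28.55
  28.43.28.0/27 (28.43.28.0 - 28.43.28.31) does not contain 28.43.28.55
  28.43.20.0/24 (28.43.20.0 - 28.43.20.255) does not contain 28.43.28.55
  28.171.28.0/23 (28.171.28.0 - 28.171.29.255) does not contain 28.43.28.55
  28.43.30.0/23 (28.43.30.0 - 28.43.31.255) does not contain 28.43.28.55
  28.43.24.0/22 (28.43.24.0 - 28.43.27.255) does not contain 28.43.28.55
  28.171.28.0/22 (28.171.28.0 - 28.171.31.255) does not contain 28.43.28.55
  28.43.16.0/21 (28.43.16.0 - 28.43.23.255) does not contain 28.43.28.55
Longest matching prefix is /20 -> next hop R27.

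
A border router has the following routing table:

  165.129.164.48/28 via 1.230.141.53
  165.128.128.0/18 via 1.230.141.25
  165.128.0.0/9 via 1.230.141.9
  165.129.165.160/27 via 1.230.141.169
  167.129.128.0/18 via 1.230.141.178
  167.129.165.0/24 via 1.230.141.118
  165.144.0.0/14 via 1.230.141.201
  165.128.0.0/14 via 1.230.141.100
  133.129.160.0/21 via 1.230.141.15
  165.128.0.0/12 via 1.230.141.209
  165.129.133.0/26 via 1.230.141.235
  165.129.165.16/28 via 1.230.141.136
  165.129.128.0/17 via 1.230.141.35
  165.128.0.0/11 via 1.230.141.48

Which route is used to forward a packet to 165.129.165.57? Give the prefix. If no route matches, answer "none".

Entries matching 165.129.165.57:
  165.128.0.0/9 (165.128.0.0 - 165.255.255.255)
  165.128.0.0/11 (165.128.0.0 - 165.159.255.255)
  165.128.0.0/12 (165.128.0.0 - 165.143.255.255)
  165.128.0.0/14 (165.128.0.0 - 165.131.255.255)
  165.129.128.0/17 (165.129.128.0 - 165.129.255.255)
Most specific is 165.129.128.0/17.

165.129.128.0/17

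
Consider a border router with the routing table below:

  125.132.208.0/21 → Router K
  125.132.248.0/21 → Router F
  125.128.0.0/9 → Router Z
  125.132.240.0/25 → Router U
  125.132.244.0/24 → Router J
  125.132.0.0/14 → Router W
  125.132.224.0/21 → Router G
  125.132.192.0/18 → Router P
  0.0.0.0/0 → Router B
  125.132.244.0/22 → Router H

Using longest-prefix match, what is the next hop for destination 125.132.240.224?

Router P

Routes whose prefix contains 125.132.240.224:
  0.0.0.0/0 (default, matches everything) -> Router B
  125.128.0.0/9 (125.128.0.0 - 125.255.255.255) -> Router Z
  125.132.0.0/14 (125.132.0.0 - 125.135.255.255) -> Router W
  125.132.192.0/18 (125.132.192.0 - 125.132.255.255) -> Router P
More-specific entries that do NOT match:
  125.132.240.0/25 (125.132.240.0 - 125.132.240.127) does not contain 125.132.240.224
  125.132.244.0/24 (125.132.244.0 - 125.132.244.255) does not contain 125.132.240.224
  125.132.244.0/22 (125.132.244.0 - 125.132.247.255) does not contain 125.132.240.224
  125.132.208.0/21 (125.132.208.0 - 125.132.215.255) does not contain 125.132.240.224
  125.132.248.0/21 (125.132.248.0 - 125.132.255.255) does not contain 125.132.240.224
  125.132.224.0/21 (125.132.224.0 - 125.132.231.255) does not contain 125.132.240.224
Longest matching prefix is /18 -> next hop Router P.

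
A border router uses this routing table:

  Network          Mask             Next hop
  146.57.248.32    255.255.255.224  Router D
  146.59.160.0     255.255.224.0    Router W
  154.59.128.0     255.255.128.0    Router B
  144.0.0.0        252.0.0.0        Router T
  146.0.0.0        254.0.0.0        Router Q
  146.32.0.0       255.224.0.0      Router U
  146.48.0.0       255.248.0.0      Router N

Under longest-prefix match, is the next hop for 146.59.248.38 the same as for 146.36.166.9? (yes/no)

146.59.248.38: longest match 146.32.0.0/11 -> Router U
146.36.166.9: longest match 146.32.0.0/11 -> Router U

yes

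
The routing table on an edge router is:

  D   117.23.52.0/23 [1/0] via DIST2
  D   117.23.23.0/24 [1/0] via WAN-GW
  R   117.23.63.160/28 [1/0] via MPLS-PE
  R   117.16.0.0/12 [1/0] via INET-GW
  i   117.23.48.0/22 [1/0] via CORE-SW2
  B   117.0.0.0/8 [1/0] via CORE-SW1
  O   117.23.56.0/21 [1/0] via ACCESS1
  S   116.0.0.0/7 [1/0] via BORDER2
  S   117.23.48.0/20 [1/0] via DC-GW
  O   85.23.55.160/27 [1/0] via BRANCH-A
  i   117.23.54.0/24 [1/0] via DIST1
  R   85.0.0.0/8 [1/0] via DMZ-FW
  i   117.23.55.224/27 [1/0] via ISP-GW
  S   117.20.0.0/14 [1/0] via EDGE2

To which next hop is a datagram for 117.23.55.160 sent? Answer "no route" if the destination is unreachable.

DC-GW

Routes whose prefix contains 117.23.55.160:
  116.0.0.0/7 (116.0.0.0 - 117.255.255.255) -> BORDER2
  117.0.0.0/8 (117.0.0.0 - 117.255.255.255) -> CORE-SW1
  117.16.0.0/12 (117.16.0.0 - 117.31.255.255) -> INET-GW
  117.20.0.0/14 (117.20.0.0 - 117.23.255.255) -> EDGE2
  117.23.48.0/20 (117.23.48.0 - 117.23.63.255) -> DC-GW
More-specific entries that do NOT match:
  117.23.63.160/28 (117.23.63.160 - 117.23.63.175) does not contain 117.23.55.160
  85.23.55.160/27 (85.23.55.160 - 85.23.55.191) does not contain 117.23.55.160
  117.23.55.224/27 (117.23.55.224 - 117.23.55.255) does not contain 117.23.55.160
  117.23.23.0/24 (117.23.23.0 - 117.23.23.255) does not contain 117.23.55.160
  117.23.54.0/24 (117.23.54.0 - 117.23.54.255) does not contain 117.23.55.160
  117.23.52.0/23 (117.23.52.0 - 117.23.53.255) does not contain 117.23.55.160
  117.23.48.0/22 (117.23.48.0 - 117.23.51.255) does not contain 117.23.55.160
  117.23.56.0/21 (117.23.56.0 - 117.23.63.255) does not contain 117.23.55.160
Longest matching prefix is /20 -> next hop DC-GW.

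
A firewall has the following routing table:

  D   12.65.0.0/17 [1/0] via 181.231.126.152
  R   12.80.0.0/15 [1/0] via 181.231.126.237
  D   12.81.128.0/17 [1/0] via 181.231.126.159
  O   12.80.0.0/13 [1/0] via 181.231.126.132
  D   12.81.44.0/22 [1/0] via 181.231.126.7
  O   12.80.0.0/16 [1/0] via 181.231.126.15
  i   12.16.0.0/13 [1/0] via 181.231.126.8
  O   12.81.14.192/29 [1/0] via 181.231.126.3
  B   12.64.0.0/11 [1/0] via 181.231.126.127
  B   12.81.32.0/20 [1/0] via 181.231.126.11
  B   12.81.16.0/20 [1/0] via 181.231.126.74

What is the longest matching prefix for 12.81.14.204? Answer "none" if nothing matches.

12.80.0.0/15

Entries matching 12.81.14.204:
  12.64.0.0/11 (12.64.0.0 - 12.95.255.255)
  12.80.0.0/13 (12.80.0.0 - 12.87.255.255)
  12.80.0.0/15 (12.80.0.0 - 12.81.255.255)
Most specific is 12.80.0.0/15.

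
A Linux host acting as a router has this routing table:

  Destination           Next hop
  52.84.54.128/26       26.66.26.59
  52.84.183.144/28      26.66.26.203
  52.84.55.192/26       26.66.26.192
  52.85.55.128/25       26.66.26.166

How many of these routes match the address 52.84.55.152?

No listed prefix contains 52.84.55.152.
Total matching entries: 0.

0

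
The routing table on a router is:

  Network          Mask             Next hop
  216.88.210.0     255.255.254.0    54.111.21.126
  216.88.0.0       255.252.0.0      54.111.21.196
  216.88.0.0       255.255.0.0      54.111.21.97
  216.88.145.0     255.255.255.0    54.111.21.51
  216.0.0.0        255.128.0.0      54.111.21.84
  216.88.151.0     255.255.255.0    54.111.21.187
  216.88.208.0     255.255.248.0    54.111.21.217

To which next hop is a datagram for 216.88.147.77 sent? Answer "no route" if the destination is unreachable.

Routes whose prefix contains 216.88.147.77:
  216.0.0.0/9 (216.0.0.0 - 216.127.255.255) -> 54.111.21.84
  216.88.0.0/14 (216.88.0.0 - 216.91.255.255) -> 54.111.21.196
  216.88.0.0/16 (216.88.0.0 - 216.88.255.255) -> 54.111.21.97
More-specific entries that do NOT match:
  216.88.145.0/24 (216.88.145.0 - 216.88.145.255) does not contain 216.88.147.77
  216.88.151.0/24 (216.88.151.0 - 216.88.151.255) does not contain 216.88.147.77
  216.88.210.0/23 (216.88.210.0 - 216.88.211.255) does not contain 216.88.147.77
  216.88.208.0/21 (216.88.208.0 - 216.88.215.255) does not contain 216.88.147.77
Longest matching prefix is /16 -> next hop 54.111.21.97.

54.111.21.97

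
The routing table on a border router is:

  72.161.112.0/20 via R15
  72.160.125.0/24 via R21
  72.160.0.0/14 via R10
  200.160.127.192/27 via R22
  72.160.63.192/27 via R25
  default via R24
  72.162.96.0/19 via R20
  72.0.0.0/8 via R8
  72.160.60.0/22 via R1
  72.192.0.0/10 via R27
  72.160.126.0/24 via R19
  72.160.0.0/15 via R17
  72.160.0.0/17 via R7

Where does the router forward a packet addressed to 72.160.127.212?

Routes whose prefix contains 72.160.127.212:
  0.0.0.0/0 (default, matches everything) -> R24
  72.0.0.0/8 (72.0.0.0 - 72.255.255.255) -> R8
  72.160.0.0/14 (72.160.0.0 - 72.163.255.255) -> R10
  72.160.0.0/15 (72.160.0.0 - 72.161.255.255) -> R17
  72.160.0.0/17 (72.160.0.0 - 72.160.127.255) -> R7
More-specific entries that do NOT match:
  200.160.127.192/27 (200.160.127.192 - 200.160.127.223) does not contain 72.160.127.212
  72.160.63.192/27 (72.160.63.192 - 72.160.63.223) does not contain 72.160.127.212
  72.160.125.0/24 (72.160.125.0 - 72.160.125.255) does not contain 72.160.127.212
  72.160.126.0/24 (72.160.126.0 - 72.160.126.255) does not contain 72.160.127.212
  72.160.60.0/22 (72.160.60.0 - 72.160.63.255) does not contain 72.160.127.212
  72.161.112.0/20 (72.161.112.0 - 72.161.127.255) does not contain 72.160.127.212
  72.162.96.0/19 (72.162.96.0 - 72.162.127.255) does not contain 72.160.127.212
Longest matching prefix is /17 -> next hop R7.

R7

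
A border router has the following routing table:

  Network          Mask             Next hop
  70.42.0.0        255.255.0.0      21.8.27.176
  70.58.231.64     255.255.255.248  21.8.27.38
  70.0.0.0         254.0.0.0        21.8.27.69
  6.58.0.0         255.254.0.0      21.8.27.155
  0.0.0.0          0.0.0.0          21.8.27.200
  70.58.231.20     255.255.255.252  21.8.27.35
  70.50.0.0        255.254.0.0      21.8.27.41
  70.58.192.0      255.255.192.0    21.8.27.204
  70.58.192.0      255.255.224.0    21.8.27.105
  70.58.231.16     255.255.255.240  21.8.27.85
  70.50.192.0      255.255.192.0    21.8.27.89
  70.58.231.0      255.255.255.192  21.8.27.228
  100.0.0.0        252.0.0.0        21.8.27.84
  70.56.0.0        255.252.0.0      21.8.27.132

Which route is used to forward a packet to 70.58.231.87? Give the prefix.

70.58.192.0/18

Entries matching 70.58.231.87:
  0.0.0.0/0 (default, matches everything)
  70.0.0.0/7 (70.0.0.0 - 71.255.255.255)
  70.56.0.0/14 (70.56.0.0 - 70.59.255.255)
  70.58.192.0/18 (70.58.192.0 - 70.58.255.255)
Most specific is 70.58.192.0/18.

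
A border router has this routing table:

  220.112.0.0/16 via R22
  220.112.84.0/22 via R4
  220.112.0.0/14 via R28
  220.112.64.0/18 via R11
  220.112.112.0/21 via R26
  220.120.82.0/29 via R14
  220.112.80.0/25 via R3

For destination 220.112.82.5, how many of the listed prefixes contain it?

3

Prefixes containing 220.112.82.5:
  220.112.0.0/14 (220.112.0.0 - 220.115.255.255)
  220.112.0.0/16 (220.112.0.0 - 220.112.255.255)
  220.112.64.0/18 (220.112.64.0 - 220.112.127.255)
Total matching entries: 3.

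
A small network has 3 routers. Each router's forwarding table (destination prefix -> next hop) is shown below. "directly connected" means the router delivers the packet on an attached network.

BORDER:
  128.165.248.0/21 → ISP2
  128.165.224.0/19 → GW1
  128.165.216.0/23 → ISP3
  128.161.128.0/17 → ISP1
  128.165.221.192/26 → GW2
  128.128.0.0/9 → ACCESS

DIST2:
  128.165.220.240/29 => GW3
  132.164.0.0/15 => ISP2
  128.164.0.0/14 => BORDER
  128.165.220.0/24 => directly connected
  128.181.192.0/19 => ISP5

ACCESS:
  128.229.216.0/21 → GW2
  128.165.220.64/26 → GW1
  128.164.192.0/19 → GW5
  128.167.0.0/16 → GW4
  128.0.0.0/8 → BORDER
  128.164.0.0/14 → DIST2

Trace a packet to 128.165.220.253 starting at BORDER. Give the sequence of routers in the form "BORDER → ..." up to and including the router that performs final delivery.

At BORDER: longest match for 128.165.220.253 is 128.128.0.0/9 -> ACCESS
At ACCESS: longest match for 128.165.220.253 is 128.164.0.0/14 -> DIST2
At DIST2: longest match for 128.165.220.253 is 128.165.220.0/24 -> directly connected

BORDER → ACCESS → DIST2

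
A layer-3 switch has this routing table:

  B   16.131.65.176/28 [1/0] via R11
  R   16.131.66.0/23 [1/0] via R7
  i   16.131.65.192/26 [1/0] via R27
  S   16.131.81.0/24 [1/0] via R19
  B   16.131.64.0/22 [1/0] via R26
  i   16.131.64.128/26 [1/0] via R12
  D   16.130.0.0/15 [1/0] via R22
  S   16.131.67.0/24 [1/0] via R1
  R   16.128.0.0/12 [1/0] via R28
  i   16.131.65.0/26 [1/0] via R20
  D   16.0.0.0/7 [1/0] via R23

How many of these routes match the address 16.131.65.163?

4

Prefixes containing 16.131.65.163:
  16.0.0.0/7 (16.0.0.0 - 17.255.255.255)
  16.128.0.0/12 (16.128.0.0 - 16.143.255.255)
  16.130.0.0/15 (16.130.0.0 - 16.131.255.255)
  16.131.64.0/22 (16.131.64.0 - 16.131.67.255)
Total matching entries: 4.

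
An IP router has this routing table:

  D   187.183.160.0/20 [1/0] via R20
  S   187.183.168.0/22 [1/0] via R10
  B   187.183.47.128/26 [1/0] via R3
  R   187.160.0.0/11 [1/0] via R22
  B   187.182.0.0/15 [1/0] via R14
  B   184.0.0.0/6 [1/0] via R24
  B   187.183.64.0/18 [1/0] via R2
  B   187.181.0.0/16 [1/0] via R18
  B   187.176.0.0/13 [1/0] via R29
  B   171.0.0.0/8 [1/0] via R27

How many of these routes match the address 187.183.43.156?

Prefixes containing 187.183.43.156:
  184.0.0.0/6 (184.0.0.0 - 187.255.255.255)
  187.160.0.0/11 (187.160.0.0 - 187.191.255.255)
  187.176.0.0/13 (187.176.0.0 - 187.183.255.255)
  187.182.0.0/15 (187.182.0.0 - 187.183.255.255)
Total matching entries: 4.

4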